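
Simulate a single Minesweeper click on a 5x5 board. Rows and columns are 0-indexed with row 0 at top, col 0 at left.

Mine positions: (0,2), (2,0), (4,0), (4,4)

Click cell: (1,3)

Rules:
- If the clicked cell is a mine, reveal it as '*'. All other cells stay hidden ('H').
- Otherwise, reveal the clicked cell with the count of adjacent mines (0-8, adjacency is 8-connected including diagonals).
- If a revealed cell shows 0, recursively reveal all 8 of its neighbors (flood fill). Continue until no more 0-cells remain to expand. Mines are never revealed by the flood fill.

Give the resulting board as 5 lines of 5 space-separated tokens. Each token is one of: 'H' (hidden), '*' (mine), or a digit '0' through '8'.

H H H H H
H H H 1 H
H H H H H
H H H H H
H H H H H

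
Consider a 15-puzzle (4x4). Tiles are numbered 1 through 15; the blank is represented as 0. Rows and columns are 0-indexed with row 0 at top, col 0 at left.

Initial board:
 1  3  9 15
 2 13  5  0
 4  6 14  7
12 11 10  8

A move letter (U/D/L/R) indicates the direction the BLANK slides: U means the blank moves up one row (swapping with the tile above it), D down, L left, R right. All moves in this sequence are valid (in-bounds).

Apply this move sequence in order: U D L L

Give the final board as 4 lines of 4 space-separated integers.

After move 1 (U):
 1  3  9  0
 2 13  5 15
 4  6 14  7
12 11 10  8

After move 2 (D):
 1  3  9 15
 2 13  5  0
 4  6 14  7
12 11 10  8

After move 3 (L):
 1  3  9 15
 2 13  0  5
 4  6 14  7
12 11 10  8

After move 4 (L):
 1  3  9 15
 2  0 13  5
 4  6 14  7
12 11 10  8

Answer:  1  3  9 15
 2  0 13  5
 4  6 14  7
12 11 10  8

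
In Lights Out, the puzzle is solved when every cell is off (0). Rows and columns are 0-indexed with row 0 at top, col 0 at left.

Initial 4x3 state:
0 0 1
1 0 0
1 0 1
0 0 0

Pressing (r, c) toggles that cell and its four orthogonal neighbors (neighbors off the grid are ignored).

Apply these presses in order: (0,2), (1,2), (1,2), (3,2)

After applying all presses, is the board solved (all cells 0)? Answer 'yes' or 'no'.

Answer: no

Derivation:
After press 1 at (0,2):
0 1 0
1 0 1
1 0 1
0 0 0

After press 2 at (1,2):
0 1 1
1 1 0
1 0 0
0 0 0

After press 3 at (1,2):
0 1 0
1 0 1
1 0 1
0 0 0

After press 4 at (3,2):
0 1 0
1 0 1
1 0 0
0 1 1

Lights still on: 6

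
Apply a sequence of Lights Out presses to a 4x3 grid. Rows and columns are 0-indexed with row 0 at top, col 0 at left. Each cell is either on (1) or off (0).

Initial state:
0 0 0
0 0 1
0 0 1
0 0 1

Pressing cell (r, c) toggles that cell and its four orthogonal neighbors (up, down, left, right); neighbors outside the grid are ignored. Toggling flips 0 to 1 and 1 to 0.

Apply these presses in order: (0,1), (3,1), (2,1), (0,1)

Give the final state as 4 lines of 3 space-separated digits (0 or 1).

After press 1 at (0,1):
1 1 1
0 1 1
0 0 1
0 0 1

After press 2 at (3,1):
1 1 1
0 1 1
0 1 1
1 1 0

After press 3 at (2,1):
1 1 1
0 0 1
1 0 0
1 0 0

After press 4 at (0,1):
0 0 0
0 1 1
1 0 0
1 0 0

Answer: 0 0 0
0 1 1
1 0 0
1 0 0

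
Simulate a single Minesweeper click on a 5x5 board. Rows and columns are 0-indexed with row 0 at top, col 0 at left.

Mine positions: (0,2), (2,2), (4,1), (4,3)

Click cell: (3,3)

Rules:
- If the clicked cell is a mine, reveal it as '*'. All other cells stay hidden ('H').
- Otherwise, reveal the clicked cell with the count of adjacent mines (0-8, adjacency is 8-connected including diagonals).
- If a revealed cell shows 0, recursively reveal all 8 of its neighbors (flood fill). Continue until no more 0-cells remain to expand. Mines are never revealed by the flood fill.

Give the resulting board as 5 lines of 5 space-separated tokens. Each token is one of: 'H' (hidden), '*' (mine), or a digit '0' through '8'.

H H H H H
H H H H H
H H H H H
H H H 2 H
H H H H H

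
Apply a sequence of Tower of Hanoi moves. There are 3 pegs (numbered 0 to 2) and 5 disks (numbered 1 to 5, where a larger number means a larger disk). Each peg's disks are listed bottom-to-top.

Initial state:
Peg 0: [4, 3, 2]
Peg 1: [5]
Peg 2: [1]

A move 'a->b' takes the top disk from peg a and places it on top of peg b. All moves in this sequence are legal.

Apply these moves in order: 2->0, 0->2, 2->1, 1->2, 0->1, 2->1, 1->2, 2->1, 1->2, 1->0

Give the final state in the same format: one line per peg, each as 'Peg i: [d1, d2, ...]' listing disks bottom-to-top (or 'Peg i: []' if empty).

Answer: Peg 0: [4, 3, 2]
Peg 1: [5]
Peg 2: [1]

Derivation:
After move 1 (2->0):
Peg 0: [4, 3, 2, 1]
Peg 1: [5]
Peg 2: []

After move 2 (0->2):
Peg 0: [4, 3, 2]
Peg 1: [5]
Peg 2: [1]

After move 3 (2->1):
Peg 0: [4, 3, 2]
Peg 1: [5, 1]
Peg 2: []

After move 4 (1->2):
Peg 0: [4, 3, 2]
Peg 1: [5]
Peg 2: [1]

After move 5 (0->1):
Peg 0: [4, 3]
Peg 1: [5, 2]
Peg 2: [1]

After move 6 (2->1):
Peg 0: [4, 3]
Peg 1: [5, 2, 1]
Peg 2: []

After move 7 (1->2):
Peg 0: [4, 3]
Peg 1: [5, 2]
Peg 2: [1]

After move 8 (2->1):
Peg 0: [4, 3]
Peg 1: [5, 2, 1]
Peg 2: []

After move 9 (1->2):
Peg 0: [4, 3]
Peg 1: [5, 2]
Peg 2: [1]

After move 10 (1->0):
Peg 0: [4, 3, 2]
Peg 1: [5]
Peg 2: [1]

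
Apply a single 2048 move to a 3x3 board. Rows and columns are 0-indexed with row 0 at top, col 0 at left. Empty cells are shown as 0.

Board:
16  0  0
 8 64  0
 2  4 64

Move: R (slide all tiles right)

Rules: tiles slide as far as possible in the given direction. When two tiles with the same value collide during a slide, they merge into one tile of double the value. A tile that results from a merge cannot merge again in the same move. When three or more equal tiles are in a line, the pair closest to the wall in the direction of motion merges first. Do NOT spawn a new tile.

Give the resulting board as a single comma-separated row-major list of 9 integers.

Answer: 0, 0, 16, 0, 8, 64, 2, 4, 64

Derivation:
Slide right:
row 0: [16, 0, 0] -> [0, 0, 16]
row 1: [8, 64, 0] -> [0, 8, 64]
row 2: [2, 4, 64] -> [2, 4, 64]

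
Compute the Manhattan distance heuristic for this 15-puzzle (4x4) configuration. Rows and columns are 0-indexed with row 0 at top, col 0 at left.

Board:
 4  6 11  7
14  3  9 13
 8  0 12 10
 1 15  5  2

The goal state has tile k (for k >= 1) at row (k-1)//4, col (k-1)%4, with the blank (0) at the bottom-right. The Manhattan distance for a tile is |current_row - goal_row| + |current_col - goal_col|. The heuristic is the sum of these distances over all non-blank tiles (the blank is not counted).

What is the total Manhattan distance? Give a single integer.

Answer: 41

Derivation:
Tile 4: at (0,0), goal (0,3), distance |0-0|+|0-3| = 3
Tile 6: at (0,1), goal (1,1), distance |0-1|+|1-1| = 1
Tile 11: at (0,2), goal (2,2), distance |0-2|+|2-2| = 2
Tile 7: at (0,3), goal (1,2), distance |0-1|+|3-2| = 2
Tile 14: at (1,0), goal (3,1), distance |1-3|+|0-1| = 3
Tile 3: at (1,1), goal (0,2), distance |1-0|+|1-2| = 2
Tile 9: at (1,2), goal (2,0), distance |1-2|+|2-0| = 3
Tile 13: at (1,3), goal (3,0), distance |1-3|+|3-0| = 5
Tile 8: at (2,0), goal (1,3), distance |2-1|+|0-3| = 4
Tile 12: at (2,2), goal (2,3), distance |2-2|+|2-3| = 1
Tile 10: at (2,3), goal (2,1), distance |2-2|+|3-1| = 2
Tile 1: at (3,0), goal (0,0), distance |3-0|+|0-0| = 3
Tile 15: at (3,1), goal (3,2), distance |3-3|+|1-2| = 1
Tile 5: at (3,2), goal (1,0), distance |3-1|+|2-0| = 4
Tile 2: at (3,3), goal (0,1), distance |3-0|+|3-1| = 5
Sum: 3 + 1 + 2 + 2 + 3 + 2 + 3 + 5 + 4 + 1 + 2 + 3 + 1 + 4 + 5 = 41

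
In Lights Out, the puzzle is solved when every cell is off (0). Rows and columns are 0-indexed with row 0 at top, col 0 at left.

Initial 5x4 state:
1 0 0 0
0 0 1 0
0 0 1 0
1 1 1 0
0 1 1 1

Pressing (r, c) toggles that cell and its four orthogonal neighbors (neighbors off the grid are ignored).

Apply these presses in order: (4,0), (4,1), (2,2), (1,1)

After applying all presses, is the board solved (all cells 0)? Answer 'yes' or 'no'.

After press 1 at (4,0):
1 0 0 0
0 0 1 0
0 0 1 0
0 1 1 0
1 0 1 1

After press 2 at (4,1):
1 0 0 0
0 0 1 0
0 0 1 0
0 0 1 0
0 1 0 1

After press 3 at (2,2):
1 0 0 0
0 0 0 0
0 1 0 1
0 0 0 0
0 1 0 1

After press 4 at (1,1):
1 1 0 0
1 1 1 0
0 0 0 1
0 0 0 0
0 1 0 1

Lights still on: 8

Answer: no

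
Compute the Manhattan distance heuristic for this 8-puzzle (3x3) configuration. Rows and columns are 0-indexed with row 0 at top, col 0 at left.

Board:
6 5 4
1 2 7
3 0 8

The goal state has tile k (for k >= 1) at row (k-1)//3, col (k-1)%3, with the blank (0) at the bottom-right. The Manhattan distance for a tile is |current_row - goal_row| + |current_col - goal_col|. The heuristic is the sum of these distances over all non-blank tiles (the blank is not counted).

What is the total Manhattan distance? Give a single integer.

Answer: 17

Derivation:
Tile 6: at (0,0), goal (1,2), distance |0-1|+|0-2| = 3
Tile 5: at (0,1), goal (1,1), distance |0-1|+|1-1| = 1
Tile 4: at (0,2), goal (1,0), distance |0-1|+|2-0| = 3
Tile 1: at (1,0), goal (0,0), distance |1-0|+|0-0| = 1
Tile 2: at (1,1), goal (0,1), distance |1-0|+|1-1| = 1
Tile 7: at (1,2), goal (2,0), distance |1-2|+|2-0| = 3
Tile 3: at (2,0), goal (0,2), distance |2-0|+|0-2| = 4
Tile 8: at (2,2), goal (2,1), distance |2-2|+|2-1| = 1
Sum: 3 + 1 + 3 + 1 + 1 + 3 + 4 + 1 = 17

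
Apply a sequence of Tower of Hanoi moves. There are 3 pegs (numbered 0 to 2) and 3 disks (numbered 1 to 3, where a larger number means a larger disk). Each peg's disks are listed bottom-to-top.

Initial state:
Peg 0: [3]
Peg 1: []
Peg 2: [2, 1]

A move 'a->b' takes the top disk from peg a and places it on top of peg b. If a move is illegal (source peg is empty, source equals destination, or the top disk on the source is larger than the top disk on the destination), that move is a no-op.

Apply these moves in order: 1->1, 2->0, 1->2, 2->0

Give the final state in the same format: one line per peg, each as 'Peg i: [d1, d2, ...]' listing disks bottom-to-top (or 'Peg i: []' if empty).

After move 1 (1->1):
Peg 0: [3]
Peg 1: []
Peg 2: [2, 1]

After move 2 (2->0):
Peg 0: [3, 1]
Peg 1: []
Peg 2: [2]

After move 3 (1->2):
Peg 0: [3, 1]
Peg 1: []
Peg 2: [2]

After move 4 (2->0):
Peg 0: [3, 1]
Peg 1: []
Peg 2: [2]

Answer: Peg 0: [3, 1]
Peg 1: []
Peg 2: [2]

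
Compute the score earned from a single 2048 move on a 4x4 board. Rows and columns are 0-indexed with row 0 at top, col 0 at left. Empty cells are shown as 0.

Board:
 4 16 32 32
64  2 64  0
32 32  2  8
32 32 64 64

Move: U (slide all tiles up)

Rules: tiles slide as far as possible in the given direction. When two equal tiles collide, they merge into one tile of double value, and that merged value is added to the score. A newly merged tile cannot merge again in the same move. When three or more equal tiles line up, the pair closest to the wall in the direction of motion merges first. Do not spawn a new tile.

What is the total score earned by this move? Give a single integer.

Slide up:
col 0: [4, 64, 32, 32] -> [4, 64, 64, 0]  score +64 (running 64)
col 1: [16, 2, 32, 32] -> [16, 2, 64, 0]  score +64 (running 128)
col 2: [32, 64, 2, 64] -> [32, 64, 2, 64]  score +0 (running 128)
col 3: [32, 0, 8, 64] -> [32, 8, 64, 0]  score +0 (running 128)
Board after move:
 4 16 32 32
64  2 64  8
64 64  2 64
 0  0 64  0

Answer: 128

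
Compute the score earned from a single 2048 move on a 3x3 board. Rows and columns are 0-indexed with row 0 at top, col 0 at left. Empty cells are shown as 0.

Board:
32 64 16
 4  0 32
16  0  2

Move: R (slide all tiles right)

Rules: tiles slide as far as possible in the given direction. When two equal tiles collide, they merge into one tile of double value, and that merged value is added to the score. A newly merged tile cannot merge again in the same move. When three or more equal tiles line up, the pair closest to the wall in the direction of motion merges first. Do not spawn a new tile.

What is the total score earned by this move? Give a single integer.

Answer: 0

Derivation:
Slide right:
row 0: [32, 64, 16] -> [32, 64, 16]  score +0 (running 0)
row 1: [4, 0, 32] -> [0, 4, 32]  score +0 (running 0)
row 2: [16, 0, 2] -> [0, 16, 2]  score +0 (running 0)
Board after move:
32 64 16
 0  4 32
 0 16  2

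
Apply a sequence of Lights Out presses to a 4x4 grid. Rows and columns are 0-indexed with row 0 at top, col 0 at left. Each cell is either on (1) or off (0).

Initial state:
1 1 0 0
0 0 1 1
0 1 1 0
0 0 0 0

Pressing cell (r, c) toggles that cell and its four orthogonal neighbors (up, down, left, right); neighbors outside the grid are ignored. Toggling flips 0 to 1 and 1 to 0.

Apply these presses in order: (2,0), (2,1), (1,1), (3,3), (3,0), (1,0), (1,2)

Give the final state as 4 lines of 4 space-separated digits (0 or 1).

Answer: 0 0 1 0
1 0 1 0
0 0 1 1
0 0 1 1

Derivation:
After press 1 at (2,0):
1 1 0 0
1 0 1 1
1 0 1 0
1 0 0 0

After press 2 at (2,1):
1 1 0 0
1 1 1 1
0 1 0 0
1 1 0 0

After press 3 at (1,1):
1 0 0 0
0 0 0 1
0 0 0 0
1 1 0 0

After press 4 at (3,3):
1 0 0 0
0 0 0 1
0 0 0 1
1 1 1 1

After press 5 at (3,0):
1 0 0 0
0 0 0 1
1 0 0 1
0 0 1 1

After press 6 at (1,0):
0 0 0 0
1 1 0 1
0 0 0 1
0 0 1 1

After press 7 at (1,2):
0 0 1 0
1 0 1 0
0 0 1 1
0 0 1 1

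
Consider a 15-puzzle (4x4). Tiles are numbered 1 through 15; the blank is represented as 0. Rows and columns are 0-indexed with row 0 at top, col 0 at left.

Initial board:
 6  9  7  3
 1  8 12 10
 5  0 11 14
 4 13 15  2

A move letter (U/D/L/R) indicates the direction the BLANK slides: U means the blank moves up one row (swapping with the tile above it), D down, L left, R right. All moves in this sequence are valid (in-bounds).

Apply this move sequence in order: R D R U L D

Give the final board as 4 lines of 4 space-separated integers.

Answer:  6  9  7  3
 1  8 12 10
 5 11  2 15
 4 13  0 14

Derivation:
After move 1 (R):
 6  9  7  3
 1  8 12 10
 5 11  0 14
 4 13 15  2

After move 2 (D):
 6  9  7  3
 1  8 12 10
 5 11 15 14
 4 13  0  2

After move 3 (R):
 6  9  7  3
 1  8 12 10
 5 11 15 14
 4 13  2  0

After move 4 (U):
 6  9  7  3
 1  8 12 10
 5 11 15  0
 4 13  2 14

After move 5 (L):
 6  9  7  3
 1  8 12 10
 5 11  0 15
 4 13  2 14

After move 6 (D):
 6  9  7  3
 1  8 12 10
 5 11  2 15
 4 13  0 14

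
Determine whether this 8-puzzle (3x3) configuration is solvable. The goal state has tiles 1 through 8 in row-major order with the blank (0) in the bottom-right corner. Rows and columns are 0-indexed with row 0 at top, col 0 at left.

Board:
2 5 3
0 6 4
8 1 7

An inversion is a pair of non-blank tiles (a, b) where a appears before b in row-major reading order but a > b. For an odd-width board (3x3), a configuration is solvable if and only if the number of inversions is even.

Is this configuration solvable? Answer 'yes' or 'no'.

Answer: yes

Derivation:
Inversions (pairs i<j in row-major order where tile[i] > tile[j] > 0): 10
10 is even, so the puzzle is solvable.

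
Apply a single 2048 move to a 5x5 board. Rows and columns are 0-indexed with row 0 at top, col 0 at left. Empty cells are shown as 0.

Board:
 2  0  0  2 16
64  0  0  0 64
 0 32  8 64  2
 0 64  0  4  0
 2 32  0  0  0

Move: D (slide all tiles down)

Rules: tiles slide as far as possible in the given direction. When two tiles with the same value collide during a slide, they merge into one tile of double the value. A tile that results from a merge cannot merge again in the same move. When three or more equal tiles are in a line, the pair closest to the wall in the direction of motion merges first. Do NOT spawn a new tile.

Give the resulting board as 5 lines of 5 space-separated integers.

Slide down:
col 0: [2, 64, 0, 0, 2] -> [0, 0, 2, 64, 2]
col 1: [0, 0, 32, 64, 32] -> [0, 0, 32, 64, 32]
col 2: [0, 0, 8, 0, 0] -> [0, 0, 0, 0, 8]
col 3: [2, 0, 64, 4, 0] -> [0, 0, 2, 64, 4]
col 4: [16, 64, 2, 0, 0] -> [0, 0, 16, 64, 2]

Answer:  0  0  0  0  0
 0  0  0  0  0
 2 32  0  2 16
64 64  0 64 64
 2 32  8  4  2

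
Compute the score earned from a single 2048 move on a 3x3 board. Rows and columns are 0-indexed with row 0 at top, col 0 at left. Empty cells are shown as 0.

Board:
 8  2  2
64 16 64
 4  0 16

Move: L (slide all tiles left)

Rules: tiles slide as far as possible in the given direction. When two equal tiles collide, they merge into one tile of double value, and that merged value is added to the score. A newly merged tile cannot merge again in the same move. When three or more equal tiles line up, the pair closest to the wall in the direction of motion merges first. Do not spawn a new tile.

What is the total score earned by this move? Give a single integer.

Answer: 4

Derivation:
Slide left:
row 0: [8, 2, 2] -> [8, 4, 0]  score +4 (running 4)
row 1: [64, 16, 64] -> [64, 16, 64]  score +0 (running 4)
row 2: [4, 0, 16] -> [4, 16, 0]  score +0 (running 4)
Board after move:
 8  4  0
64 16 64
 4 16  0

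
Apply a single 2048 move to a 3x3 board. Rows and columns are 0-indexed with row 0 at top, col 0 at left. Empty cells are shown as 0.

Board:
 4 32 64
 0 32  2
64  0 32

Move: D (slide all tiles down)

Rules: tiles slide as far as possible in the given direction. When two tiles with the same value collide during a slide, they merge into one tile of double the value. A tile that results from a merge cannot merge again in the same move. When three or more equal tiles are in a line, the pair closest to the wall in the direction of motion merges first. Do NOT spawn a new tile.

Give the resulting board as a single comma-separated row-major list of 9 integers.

Answer: 0, 0, 64, 4, 0, 2, 64, 64, 32

Derivation:
Slide down:
col 0: [4, 0, 64] -> [0, 4, 64]
col 1: [32, 32, 0] -> [0, 0, 64]
col 2: [64, 2, 32] -> [64, 2, 32]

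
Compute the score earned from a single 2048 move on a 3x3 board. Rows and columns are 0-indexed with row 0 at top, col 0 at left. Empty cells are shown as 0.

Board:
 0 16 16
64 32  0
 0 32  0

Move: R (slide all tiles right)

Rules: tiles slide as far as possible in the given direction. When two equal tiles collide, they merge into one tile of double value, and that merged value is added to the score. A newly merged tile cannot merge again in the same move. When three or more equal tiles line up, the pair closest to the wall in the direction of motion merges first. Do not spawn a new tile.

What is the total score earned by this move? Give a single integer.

Answer: 32

Derivation:
Slide right:
row 0: [0, 16, 16] -> [0, 0, 32]  score +32 (running 32)
row 1: [64, 32, 0] -> [0, 64, 32]  score +0 (running 32)
row 2: [0, 32, 0] -> [0, 0, 32]  score +0 (running 32)
Board after move:
 0  0 32
 0 64 32
 0  0 32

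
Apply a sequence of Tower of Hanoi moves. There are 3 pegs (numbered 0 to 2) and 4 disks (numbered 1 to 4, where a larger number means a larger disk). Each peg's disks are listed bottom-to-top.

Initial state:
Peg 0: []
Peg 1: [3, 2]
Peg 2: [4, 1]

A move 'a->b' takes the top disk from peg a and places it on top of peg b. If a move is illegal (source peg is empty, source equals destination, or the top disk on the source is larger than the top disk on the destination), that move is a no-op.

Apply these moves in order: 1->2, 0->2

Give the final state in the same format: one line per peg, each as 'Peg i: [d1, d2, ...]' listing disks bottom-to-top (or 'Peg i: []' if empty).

Answer: Peg 0: []
Peg 1: [3, 2]
Peg 2: [4, 1]

Derivation:
After move 1 (1->2):
Peg 0: []
Peg 1: [3, 2]
Peg 2: [4, 1]

After move 2 (0->2):
Peg 0: []
Peg 1: [3, 2]
Peg 2: [4, 1]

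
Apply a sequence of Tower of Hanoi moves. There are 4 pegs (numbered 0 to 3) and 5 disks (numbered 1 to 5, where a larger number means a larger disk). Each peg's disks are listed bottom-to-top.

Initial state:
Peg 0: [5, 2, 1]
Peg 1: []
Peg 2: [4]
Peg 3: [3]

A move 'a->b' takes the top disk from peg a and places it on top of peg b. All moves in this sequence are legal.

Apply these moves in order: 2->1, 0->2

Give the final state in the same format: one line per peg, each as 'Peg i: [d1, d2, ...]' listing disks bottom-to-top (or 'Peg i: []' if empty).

After move 1 (2->1):
Peg 0: [5, 2, 1]
Peg 1: [4]
Peg 2: []
Peg 3: [3]

After move 2 (0->2):
Peg 0: [5, 2]
Peg 1: [4]
Peg 2: [1]
Peg 3: [3]

Answer: Peg 0: [5, 2]
Peg 1: [4]
Peg 2: [1]
Peg 3: [3]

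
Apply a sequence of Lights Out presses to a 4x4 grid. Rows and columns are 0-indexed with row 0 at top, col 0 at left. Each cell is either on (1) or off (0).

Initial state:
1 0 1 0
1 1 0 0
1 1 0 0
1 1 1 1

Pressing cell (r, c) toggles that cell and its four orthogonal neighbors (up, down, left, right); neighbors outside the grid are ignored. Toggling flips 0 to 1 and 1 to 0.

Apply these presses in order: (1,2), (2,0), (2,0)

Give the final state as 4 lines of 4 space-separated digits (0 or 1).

After press 1 at (1,2):
1 0 0 0
1 0 1 1
1 1 1 0
1 1 1 1

After press 2 at (2,0):
1 0 0 0
0 0 1 1
0 0 1 0
0 1 1 1

After press 3 at (2,0):
1 0 0 0
1 0 1 1
1 1 1 0
1 1 1 1

Answer: 1 0 0 0
1 0 1 1
1 1 1 0
1 1 1 1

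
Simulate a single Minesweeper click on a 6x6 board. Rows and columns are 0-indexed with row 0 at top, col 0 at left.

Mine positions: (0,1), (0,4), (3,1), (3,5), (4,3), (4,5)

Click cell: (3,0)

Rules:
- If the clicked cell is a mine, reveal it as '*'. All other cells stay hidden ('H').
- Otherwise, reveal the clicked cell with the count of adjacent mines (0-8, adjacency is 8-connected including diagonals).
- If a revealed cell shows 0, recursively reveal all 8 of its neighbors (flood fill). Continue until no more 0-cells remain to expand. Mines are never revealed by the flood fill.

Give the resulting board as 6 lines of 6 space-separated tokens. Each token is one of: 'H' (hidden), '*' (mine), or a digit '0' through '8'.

H H H H H H
H H H H H H
H H H H H H
1 H H H H H
H H H H H H
H H H H H H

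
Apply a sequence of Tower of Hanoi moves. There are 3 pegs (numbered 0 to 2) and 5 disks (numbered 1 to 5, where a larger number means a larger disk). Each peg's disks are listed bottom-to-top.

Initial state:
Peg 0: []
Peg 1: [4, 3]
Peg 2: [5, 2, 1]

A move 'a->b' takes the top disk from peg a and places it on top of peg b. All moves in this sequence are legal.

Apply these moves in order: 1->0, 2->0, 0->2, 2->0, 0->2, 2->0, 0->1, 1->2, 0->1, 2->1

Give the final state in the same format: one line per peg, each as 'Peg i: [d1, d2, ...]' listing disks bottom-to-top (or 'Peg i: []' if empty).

After move 1 (1->0):
Peg 0: [3]
Peg 1: [4]
Peg 2: [5, 2, 1]

After move 2 (2->0):
Peg 0: [3, 1]
Peg 1: [4]
Peg 2: [5, 2]

After move 3 (0->2):
Peg 0: [3]
Peg 1: [4]
Peg 2: [5, 2, 1]

After move 4 (2->0):
Peg 0: [3, 1]
Peg 1: [4]
Peg 2: [5, 2]

After move 5 (0->2):
Peg 0: [3]
Peg 1: [4]
Peg 2: [5, 2, 1]

After move 6 (2->0):
Peg 0: [3, 1]
Peg 1: [4]
Peg 2: [5, 2]

After move 7 (0->1):
Peg 0: [3]
Peg 1: [4, 1]
Peg 2: [5, 2]

After move 8 (1->2):
Peg 0: [3]
Peg 1: [4]
Peg 2: [5, 2, 1]

After move 9 (0->1):
Peg 0: []
Peg 1: [4, 3]
Peg 2: [5, 2, 1]

After move 10 (2->1):
Peg 0: []
Peg 1: [4, 3, 1]
Peg 2: [5, 2]

Answer: Peg 0: []
Peg 1: [4, 3, 1]
Peg 2: [5, 2]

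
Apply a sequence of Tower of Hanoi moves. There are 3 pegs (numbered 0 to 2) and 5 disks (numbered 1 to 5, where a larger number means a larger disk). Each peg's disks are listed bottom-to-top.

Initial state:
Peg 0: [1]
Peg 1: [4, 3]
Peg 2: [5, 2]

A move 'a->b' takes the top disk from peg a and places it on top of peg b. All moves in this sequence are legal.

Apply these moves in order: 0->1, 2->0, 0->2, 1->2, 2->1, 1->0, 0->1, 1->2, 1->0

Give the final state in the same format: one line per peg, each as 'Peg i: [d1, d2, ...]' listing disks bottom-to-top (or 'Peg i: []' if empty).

After move 1 (0->1):
Peg 0: []
Peg 1: [4, 3, 1]
Peg 2: [5, 2]

After move 2 (2->0):
Peg 0: [2]
Peg 1: [4, 3, 1]
Peg 2: [5]

After move 3 (0->2):
Peg 0: []
Peg 1: [4, 3, 1]
Peg 2: [5, 2]

After move 4 (1->2):
Peg 0: []
Peg 1: [4, 3]
Peg 2: [5, 2, 1]

After move 5 (2->1):
Peg 0: []
Peg 1: [4, 3, 1]
Peg 2: [5, 2]

After move 6 (1->0):
Peg 0: [1]
Peg 1: [4, 3]
Peg 2: [5, 2]

After move 7 (0->1):
Peg 0: []
Peg 1: [4, 3, 1]
Peg 2: [5, 2]

After move 8 (1->2):
Peg 0: []
Peg 1: [4, 3]
Peg 2: [5, 2, 1]

After move 9 (1->0):
Peg 0: [3]
Peg 1: [4]
Peg 2: [5, 2, 1]

Answer: Peg 0: [3]
Peg 1: [4]
Peg 2: [5, 2, 1]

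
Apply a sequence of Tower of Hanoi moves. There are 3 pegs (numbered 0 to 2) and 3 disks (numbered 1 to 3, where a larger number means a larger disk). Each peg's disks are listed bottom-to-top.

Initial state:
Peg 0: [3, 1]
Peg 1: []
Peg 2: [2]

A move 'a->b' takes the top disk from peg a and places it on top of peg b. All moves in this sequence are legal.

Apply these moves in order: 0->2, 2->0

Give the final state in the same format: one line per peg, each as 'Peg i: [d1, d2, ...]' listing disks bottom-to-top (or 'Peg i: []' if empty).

Answer: Peg 0: [3, 1]
Peg 1: []
Peg 2: [2]

Derivation:
After move 1 (0->2):
Peg 0: [3]
Peg 1: []
Peg 2: [2, 1]

After move 2 (2->0):
Peg 0: [3, 1]
Peg 1: []
Peg 2: [2]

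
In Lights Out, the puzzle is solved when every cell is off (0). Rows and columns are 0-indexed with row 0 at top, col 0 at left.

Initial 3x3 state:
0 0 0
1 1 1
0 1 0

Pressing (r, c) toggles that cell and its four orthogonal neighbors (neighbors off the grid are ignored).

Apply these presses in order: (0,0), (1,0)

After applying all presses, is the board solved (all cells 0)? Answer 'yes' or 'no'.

After press 1 at (0,0):
1 1 0
0 1 1
0 1 0

After press 2 at (1,0):
0 1 0
1 0 1
1 1 0

Lights still on: 5

Answer: no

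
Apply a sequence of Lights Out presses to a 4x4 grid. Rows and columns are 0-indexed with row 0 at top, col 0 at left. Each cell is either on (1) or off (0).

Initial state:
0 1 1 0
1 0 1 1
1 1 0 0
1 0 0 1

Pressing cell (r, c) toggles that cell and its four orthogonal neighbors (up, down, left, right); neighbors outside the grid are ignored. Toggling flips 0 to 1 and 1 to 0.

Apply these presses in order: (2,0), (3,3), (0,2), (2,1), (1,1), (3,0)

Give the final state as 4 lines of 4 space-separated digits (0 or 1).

Answer: 0 1 0 1
1 0 1 1
0 0 1 1
1 0 1 0

Derivation:
After press 1 at (2,0):
0 1 1 0
0 0 1 1
0 0 0 0
0 0 0 1

After press 2 at (3,3):
0 1 1 0
0 0 1 1
0 0 0 1
0 0 1 0

After press 3 at (0,2):
0 0 0 1
0 0 0 1
0 0 0 1
0 0 1 0

After press 4 at (2,1):
0 0 0 1
0 1 0 1
1 1 1 1
0 1 1 0

After press 5 at (1,1):
0 1 0 1
1 0 1 1
1 0 1 1
0 1 1 0

After press 6 at (3,0):
0 1 0 1
1 0 1 1
0 0 1 1
1 0 1 0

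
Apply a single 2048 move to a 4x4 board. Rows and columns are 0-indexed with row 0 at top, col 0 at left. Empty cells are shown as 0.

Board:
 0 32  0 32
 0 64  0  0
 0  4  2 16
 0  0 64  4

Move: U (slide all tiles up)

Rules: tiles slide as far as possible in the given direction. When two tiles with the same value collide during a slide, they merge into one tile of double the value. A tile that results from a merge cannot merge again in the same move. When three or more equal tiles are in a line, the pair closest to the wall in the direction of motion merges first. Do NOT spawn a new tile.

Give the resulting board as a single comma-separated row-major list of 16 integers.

Answer: 0, 32, 2, 32, 0, 64, 64, 16, 0, 4, 0, 4, 0, 0, 0, 0

Derivation:
Slide up:
col 0: [0, 0, 0, 0] -> [0, 0, 0, 0]
col 1: [32, 64, 4, 0] -> [32, 64, 4, 0]
col 2: [0, 0, 2, 64] -> [2, 64, 0, 0]
col 3: [32, 0, 16, 4] -> [32, 16, 4, 0]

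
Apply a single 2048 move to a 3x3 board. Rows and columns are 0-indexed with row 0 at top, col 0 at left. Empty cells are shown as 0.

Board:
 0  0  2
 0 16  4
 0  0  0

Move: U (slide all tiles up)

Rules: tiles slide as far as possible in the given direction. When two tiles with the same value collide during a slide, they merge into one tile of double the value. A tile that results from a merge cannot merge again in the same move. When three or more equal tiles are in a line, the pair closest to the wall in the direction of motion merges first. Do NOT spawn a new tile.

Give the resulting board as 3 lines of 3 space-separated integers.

Slide up:
col 0: [0, 0, 0] -> [0, 0, 0]
col 1: [0, 16, 0] -> [16, 0, 0]
col 2: [2, 4, 0] -> [2, 4, 0]

Answer:  0 16  2
 0  0  4
 0  0  0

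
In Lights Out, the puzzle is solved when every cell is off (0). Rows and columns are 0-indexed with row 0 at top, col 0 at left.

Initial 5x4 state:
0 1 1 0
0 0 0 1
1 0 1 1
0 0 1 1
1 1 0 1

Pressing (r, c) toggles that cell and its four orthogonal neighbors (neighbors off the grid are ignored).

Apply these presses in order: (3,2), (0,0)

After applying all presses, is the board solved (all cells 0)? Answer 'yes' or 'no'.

Answer: no

Derivation:
After press 1 at (3,2):
0 1 1 0
0 0 0 1
1 0 0 1
0 1 0 0
1 1 1 1

After press 2 at (0,0):
1 0 1 0
1 0 0 1
1 0 0 1
0 1 0 0
1 1 1 1

Lights still on: 11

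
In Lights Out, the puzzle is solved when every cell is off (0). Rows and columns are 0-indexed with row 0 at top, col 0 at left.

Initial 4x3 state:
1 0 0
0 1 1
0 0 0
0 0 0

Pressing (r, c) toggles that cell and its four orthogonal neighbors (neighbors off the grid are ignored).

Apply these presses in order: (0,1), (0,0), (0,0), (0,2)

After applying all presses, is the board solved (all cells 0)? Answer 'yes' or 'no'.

After press 1 at (0,1):
0 1 1
0 0 1
0 0 0
0 0 0

After press 2 at (0,0):
1 0 1
1 0 1
0 0 0
0 0 0

After press 3 at (0,0):
0 1 1
0 0 1
0 0 0
0 0 0

After press 4 at (0,2):
0 0 0
0 0 0
0 0 0
0 0 0

Lights still on: 0

Answer: yes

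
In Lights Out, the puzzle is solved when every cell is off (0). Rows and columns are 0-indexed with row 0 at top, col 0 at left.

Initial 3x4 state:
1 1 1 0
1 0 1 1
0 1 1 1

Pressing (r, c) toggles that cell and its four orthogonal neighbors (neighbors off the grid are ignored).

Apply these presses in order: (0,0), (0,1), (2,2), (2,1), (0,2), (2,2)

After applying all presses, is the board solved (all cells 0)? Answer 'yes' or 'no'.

Answer: no

Derivation:
After press 1 at (0,0):
0 0 1 0
0 0 1 1
0 1 1 1

After press 2 at (0,1):
1 1 0 0
0 1 1 1
0 1 1 1

After press 3 at (2,2):
1 1 0 0
0 1 0 1
0 0 0 0

After press 4 at (2,1):
1 1 0 0
0 0 0 1
1 1 1 0

After press 5 at (0,2):
1 0 1 1
0 0 1 1
1 1 1 0

After press 6 at (2,2):
1 0 1 1
0 0 0 1
1 0 0 1

Lights still on: 6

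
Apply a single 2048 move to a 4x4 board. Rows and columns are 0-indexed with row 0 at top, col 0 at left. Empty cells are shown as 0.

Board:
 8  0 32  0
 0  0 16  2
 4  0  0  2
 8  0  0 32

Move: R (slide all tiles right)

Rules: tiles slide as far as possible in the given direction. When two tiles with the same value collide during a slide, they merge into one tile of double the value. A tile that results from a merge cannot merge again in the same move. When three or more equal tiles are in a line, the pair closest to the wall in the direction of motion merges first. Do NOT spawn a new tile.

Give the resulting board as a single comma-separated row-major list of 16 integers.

Answer: 0, 0, 8, 32, 0, 0, 16, 2, 0, 0, 4, 2, 0, 0, 8, 32

Derivation:
Slide right:
row 0: [8, 0, 32, 0] -> [0, 0, 8, 32]
row 1: [0, 0, 16, 2] -> [0, 0, 16, 2]
row 2: [4, 0, 0, 2] -> [0, 0, 4, 2]
row 3: [8, 0, 0, 32] -> [0, 0, 8, 32]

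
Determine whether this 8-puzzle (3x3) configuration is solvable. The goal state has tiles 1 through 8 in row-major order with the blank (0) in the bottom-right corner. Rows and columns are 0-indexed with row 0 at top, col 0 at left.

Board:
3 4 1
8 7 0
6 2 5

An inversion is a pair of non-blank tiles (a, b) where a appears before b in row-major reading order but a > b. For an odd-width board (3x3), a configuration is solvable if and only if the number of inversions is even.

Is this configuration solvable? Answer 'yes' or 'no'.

Inversions (pairs i<j in row-major order where tile[i] > tile[j] > 0): 13
13 is odd, so the puzzle is not solvable.

Answer: no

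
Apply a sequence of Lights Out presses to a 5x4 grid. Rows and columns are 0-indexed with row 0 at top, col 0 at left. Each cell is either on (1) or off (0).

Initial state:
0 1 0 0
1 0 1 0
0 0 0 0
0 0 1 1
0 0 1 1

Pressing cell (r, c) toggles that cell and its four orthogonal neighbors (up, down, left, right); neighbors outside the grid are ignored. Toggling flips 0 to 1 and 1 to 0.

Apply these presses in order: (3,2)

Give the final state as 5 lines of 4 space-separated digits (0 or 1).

After press 1 at (3,2):
0 1 0 0
1 0 1 0
0 0 1 0
0 1 0 0
0 0 0 1

Answer: 0 1 0 0
1 0 1 0
0 0 1 0
0 1 0 0
0 0 0 1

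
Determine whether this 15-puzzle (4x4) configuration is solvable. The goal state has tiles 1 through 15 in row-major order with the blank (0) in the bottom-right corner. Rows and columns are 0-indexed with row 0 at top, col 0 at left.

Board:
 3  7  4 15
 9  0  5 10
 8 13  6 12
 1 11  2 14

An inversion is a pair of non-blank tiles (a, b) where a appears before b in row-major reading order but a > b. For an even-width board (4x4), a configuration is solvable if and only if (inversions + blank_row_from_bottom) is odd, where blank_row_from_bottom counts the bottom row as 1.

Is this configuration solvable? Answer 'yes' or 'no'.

Inversions: 45
Blank is in row 1 (0-indexed from top), which is row 3 counting from the bottom (bottom = 1).
45 + 3 = 48, which is even, so the puzzle is not solvable.

Answer: no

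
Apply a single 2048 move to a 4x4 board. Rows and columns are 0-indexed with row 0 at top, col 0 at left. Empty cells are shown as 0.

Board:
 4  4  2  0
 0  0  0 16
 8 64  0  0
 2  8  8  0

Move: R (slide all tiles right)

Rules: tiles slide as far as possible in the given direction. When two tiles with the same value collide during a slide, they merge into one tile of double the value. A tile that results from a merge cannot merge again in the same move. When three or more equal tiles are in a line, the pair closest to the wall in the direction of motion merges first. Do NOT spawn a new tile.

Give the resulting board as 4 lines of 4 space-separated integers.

Answer:  0  0  8  2
 0  0  0 16
 0  0  8 64
 0  0  2 16

Derivation:
Slide right:
row 0: [4, 4, 2, 0] -> [0, 0, 8, 2]
row 1: [0, 0, 0, 16] -> [0, 0, 0, 16]
row 2: [8, 64, 0, 0] -> [0, 0, 8, 64]
row 3: [2, 8, 8, 0] -> [0, 0, 2, 16]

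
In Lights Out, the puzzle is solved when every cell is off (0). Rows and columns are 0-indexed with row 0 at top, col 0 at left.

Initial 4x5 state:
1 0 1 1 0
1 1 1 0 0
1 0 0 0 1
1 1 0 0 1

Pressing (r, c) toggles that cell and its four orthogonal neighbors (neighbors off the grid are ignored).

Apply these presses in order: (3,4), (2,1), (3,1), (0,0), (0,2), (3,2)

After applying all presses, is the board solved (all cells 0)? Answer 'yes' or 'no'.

Answer: yes

Derivation:
After press 1 at (3,4):
1 0 1 1 0
1 1 1 0 0
1 0 0 0 0
1 1 0 1 0

After press 2 at (2,1):
1 0 1 1 0
1 0 1 0 0
0 1 1 0 0
1 0 0 1 0

After press 3 at (3,1):
1 0 1 1 0
1 0 1 0 0
0 0 1 0 0
0 1 1 1 0

After press 4 at (0,0):
0 1 1 1 0
0 0 1 0 0
0 0 1 0 0
0 1 1 1 0

After press 5 at (0,2):
0 0 0 0 0
0 0 0 0 0
0 0 1 0 0
0 1 1 1 0

After press 6 at (3,2):
0 0 0 0 0
0 0 0 0 0
0 0 0 0 0
0 0 0 0 0

Lights still on: 0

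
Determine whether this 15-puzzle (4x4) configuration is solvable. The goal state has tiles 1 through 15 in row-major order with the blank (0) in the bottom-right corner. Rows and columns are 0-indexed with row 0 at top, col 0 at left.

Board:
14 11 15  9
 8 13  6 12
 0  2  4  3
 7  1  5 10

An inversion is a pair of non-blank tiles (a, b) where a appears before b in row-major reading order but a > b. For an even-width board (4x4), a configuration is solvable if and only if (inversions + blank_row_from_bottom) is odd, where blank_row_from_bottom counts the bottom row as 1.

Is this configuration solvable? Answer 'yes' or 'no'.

Inversions: 77
Blank is in row 2 (0-indexed from top), which is row 2 counting from the bottom (bottom = 1).
77 + 2 = 79, which is odd, so the puzzle is solvable.

Answer: yes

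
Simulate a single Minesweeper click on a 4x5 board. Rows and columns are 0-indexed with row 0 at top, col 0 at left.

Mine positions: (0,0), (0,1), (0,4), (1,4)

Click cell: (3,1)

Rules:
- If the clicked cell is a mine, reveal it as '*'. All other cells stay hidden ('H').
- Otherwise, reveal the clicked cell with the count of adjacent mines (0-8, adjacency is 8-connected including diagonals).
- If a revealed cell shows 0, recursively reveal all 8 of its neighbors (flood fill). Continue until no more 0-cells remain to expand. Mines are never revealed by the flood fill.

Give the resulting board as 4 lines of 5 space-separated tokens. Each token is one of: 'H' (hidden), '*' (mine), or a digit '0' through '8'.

H H H H H
2 2 1 2 H
0 0 0 1 1
0 0 0 0 0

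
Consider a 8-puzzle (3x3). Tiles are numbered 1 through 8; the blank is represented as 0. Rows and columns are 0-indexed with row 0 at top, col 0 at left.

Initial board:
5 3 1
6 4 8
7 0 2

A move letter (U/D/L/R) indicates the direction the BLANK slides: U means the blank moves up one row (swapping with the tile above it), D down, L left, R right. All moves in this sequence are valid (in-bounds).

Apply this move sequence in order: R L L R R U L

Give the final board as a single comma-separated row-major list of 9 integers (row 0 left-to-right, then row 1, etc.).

Answer: 5, 3, 1, 6, 0, 4, 7, 2, 8

Derivation:
After move 1 (R):
5 3 1
6 4 8
7 2 0

After move 2 (L):
5 3 1
6 4 8
7 0 2

After move 3 (L):
5 3 1
6 4 8
0 7 2

After move 4 (R):
5 3 1
6 4 8
7 0 2

After move 5 (R):
5 3 1
6 4 8
7 2 0

After move 6 (U):
5 3 1
6 4 0
7 2 8

After move 7 (L):
5 3 1
6 0 4
7 2 8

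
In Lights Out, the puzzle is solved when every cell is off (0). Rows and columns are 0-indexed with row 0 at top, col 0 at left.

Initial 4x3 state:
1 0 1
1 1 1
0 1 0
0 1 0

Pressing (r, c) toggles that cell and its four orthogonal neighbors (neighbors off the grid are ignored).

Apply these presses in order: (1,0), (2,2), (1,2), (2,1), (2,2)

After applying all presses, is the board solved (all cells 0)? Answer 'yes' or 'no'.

Answer: yes

Derivation:
After press 1 at (1,0):
0 0 1
0 0 1
1 1 0
0 1 0

After press 2 at (2,2):
0 0 1
0 0 0
1 0 1
0 1 1

After press 3 at (1,2):
0 0 0
0 1 1
1 0 0
0 1 1

After press 4 at (2,1):
0 0 0
0 0 1
0 1 1
0 0 1

After press 5 at (2,2):
0 0 0
0 0 0
0 0 0
0 0 0

Lights still on: 0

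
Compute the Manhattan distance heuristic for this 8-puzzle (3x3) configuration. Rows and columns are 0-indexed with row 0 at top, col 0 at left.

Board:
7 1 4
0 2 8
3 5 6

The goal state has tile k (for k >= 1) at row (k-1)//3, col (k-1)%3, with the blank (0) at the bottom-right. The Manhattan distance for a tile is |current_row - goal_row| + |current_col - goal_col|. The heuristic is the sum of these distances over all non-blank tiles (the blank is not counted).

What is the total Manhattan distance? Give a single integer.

Tile 7: at (0,0), goal (2,0), distance |0-2|+|0-0| = 2
Tile 1: at (0,1), goal (0,0), distance |0-0|+|1-0| = 1
Tile 4: at (0,2), goal (1,0), distance |0-1|+|2-0| = 3
Tile 2: at (1,1), goal (0,1), distance |1-0|+|1-1| = 1
Tile 8: at (1,2), goal (2,1), distance |1-2|+|2-1| = 2
Tile 3: at (2,0), goal (0,2), distance |2-0|+|0-2| = 4
Tile 5: at (2,1), goal (1,1), distance |2-1|+|1-1| = 1
Tile 6: at (2,2), goal (1,2), distance |2-1|+|2-2| = 1
Sum: 2 + 1 + 3 + 1 + 2 + 4 + 1 + 1 = 15

Answer: 15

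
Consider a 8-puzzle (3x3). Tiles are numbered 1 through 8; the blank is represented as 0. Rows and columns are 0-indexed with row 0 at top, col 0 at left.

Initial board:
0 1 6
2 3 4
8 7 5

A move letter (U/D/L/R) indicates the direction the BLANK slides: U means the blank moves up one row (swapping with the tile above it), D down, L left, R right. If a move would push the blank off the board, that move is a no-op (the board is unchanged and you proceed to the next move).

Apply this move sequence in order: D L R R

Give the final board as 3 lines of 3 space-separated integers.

After move 1 (D):
2 1 6
0 3 4
8 7 5

After move 2 (L):
2 1 6
0 3 4
8 7 5

After move 3 (R):
2 1 6
3 0 4
8 7 5

After move 4 (R):
2 1 6
3 4 0
8 7 5

Answer: 2 1 6
3 4 0
8 7 5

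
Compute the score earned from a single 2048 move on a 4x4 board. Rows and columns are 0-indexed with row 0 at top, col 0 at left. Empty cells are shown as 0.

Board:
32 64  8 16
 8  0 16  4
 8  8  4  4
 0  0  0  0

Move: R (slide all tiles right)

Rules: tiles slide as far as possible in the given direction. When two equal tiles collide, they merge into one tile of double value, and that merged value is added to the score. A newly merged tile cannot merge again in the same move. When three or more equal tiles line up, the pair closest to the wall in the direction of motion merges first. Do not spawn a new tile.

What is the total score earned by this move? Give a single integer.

Answer: 24

Derivation:
Slide right:
row 0: [32, 64, 8, 16] -> [32, 64, 8, 16]  score +0 (running 0)
row 1: [8, 0, 16, 4] -> [0, 8, 16, 4]  score +0 (running 0)
row 2: [8, 8, 4, 4] -> [0, 0, 16, 8]  score +24 (running 24)
row 3: [0, 0, 0, 0] -> [0, 0, 0, 0]  score +0 (running 24)
Board after move:
32 64  8 16
 0  8 16  4
 0  0 16  8
 0  0  0  0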